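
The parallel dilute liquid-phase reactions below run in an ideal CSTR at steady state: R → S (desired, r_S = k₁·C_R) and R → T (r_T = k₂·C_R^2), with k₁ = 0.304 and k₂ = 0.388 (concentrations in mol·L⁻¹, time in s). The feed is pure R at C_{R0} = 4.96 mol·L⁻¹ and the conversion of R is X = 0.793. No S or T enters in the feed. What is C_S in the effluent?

1.70 mol·L⁻¹

Exit C_R = C_{R0}(1−X) = 4.96×0.207 = 1.027 mol·L⁻¹.
A CSTR operates uniformly at the exit composition, giving r_S = 0.3121 and r_T = 0.4090 (each k·C_R^n at C_R = 1.027).
Fraction of consumed R going to S: r_S/(r_S+r_T) = 0.4328.
C_S = 0.4328·C_{R0}·X = 0.4328×4.96×0.793 = 1.70 mol·L⁻¹.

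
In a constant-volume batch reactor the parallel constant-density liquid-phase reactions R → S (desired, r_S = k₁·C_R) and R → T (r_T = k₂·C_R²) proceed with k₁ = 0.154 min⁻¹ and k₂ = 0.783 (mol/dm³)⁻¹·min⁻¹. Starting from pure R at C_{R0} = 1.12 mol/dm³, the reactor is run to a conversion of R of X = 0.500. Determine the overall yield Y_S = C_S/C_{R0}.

0.0973

C_R = C_{R0}(1−X) = 0.5600 mol/dm³.
Along a PFR/batch, dC_S/dC_R = −r_S/(r_S+r_T) = −k₁/(k₁+k₂·C_R).
Integrating from C_{R0} to C_R: C_S = (0.154/0.783)·ln[(0.154+0.783·1.12)/(0.154+0.783·0.560)] = 0.1967·ln(1.031/0.5925) = 0.1089 mol/dm³.
Y_S = C_S/C_{R0} = 0.1089/1.12 = 0.0973.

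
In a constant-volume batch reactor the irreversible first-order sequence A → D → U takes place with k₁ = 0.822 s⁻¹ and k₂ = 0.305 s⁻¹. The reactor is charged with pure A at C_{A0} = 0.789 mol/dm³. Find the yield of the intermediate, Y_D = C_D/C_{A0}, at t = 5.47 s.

Solving the coupled first-order balances gives C_D(t) = [k₁/(k₂−k₁)]·C_{A0}·(e^(−k₁t) − e^(−k₂t)).
e^(−k₁t) = e^(−0.822×5.47) = e^(−4.496) = 0.01115; e^(−k₂t) = e^(−1.668) = 0.1886.
C_D = 0.822×0.789/(0.305−0.822) × (0.01115−0.1886) = (-1.254)×(-0.1774) = 0.2226 mol/dm³.
Y_D = C_D/C_{A0} = 0.2226/0.789 = 0.282.

0.282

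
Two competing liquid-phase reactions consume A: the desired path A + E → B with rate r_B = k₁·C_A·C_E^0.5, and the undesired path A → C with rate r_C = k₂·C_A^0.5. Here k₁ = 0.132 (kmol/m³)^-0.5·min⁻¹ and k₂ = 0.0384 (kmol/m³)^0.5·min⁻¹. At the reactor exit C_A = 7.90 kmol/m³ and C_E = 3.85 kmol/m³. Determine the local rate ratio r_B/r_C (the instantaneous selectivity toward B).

19.0

S_{B/C} = r_B/r_C = (k₁·C_A·C_E^0.5)/(k₂·C_A^0.5) = (k₁/k₂)·C_A^0.5·C_E^0.5.
= (0.132×7.900×3.850^0.5) / (0.0384×7.900^0.5) = 2.046/0.1079 = 19.0.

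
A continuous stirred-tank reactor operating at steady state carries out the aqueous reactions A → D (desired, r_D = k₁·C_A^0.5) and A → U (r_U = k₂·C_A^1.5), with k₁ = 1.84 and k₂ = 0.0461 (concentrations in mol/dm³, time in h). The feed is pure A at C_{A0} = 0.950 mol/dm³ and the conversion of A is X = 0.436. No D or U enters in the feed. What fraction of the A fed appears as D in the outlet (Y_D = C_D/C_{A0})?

Exit C_A = C_{A0}(1−X) = 0.950×0.564 = 0.5358 mol/dm³.
A CSTR operates uniformly at the exit composition, giving r_D = 1.347 and r_U = 0.01808 (each k·C_A^n at C_A = 0.5358).
Fraction of consumed A going to D: r_D/(r_D+r_U) = 0.9868.
C_D = 0.9868·C_{A0}·X = 0.9868×0.950×0.436 = 0.409 mol/dm³; Y_D = C_D/C_{A0} = 0.430.

0.430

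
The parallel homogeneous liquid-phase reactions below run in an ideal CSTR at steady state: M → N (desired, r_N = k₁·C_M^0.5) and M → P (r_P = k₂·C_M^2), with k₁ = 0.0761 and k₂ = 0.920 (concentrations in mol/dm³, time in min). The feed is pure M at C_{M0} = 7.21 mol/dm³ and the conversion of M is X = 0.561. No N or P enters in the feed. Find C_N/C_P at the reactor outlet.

Exit C_M = C_{M0}(1−X) = 7.21×0.439 = 3.165 mol/dm³.
In a CSTR the entire volume is at exit conditions, so r_N = 0.0761×3.165^0.5 = 0.1354 and r_P = 0.920×3.165^2 = 9.217.
Overall selectivity = C_N/C_P = r_Nτ/(r_Pτ) = r_N/r_P = 0.0147.

0.0147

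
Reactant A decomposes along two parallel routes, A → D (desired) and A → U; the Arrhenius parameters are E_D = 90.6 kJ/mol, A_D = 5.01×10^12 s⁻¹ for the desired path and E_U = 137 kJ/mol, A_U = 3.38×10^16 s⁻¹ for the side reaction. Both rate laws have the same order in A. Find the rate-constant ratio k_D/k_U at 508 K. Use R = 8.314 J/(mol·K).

8.75

With equal orders, S_{D/U} = k_D/k_U = (A_D/A_U)·exp[(E_U−E_D)/(RT)].
(E_U−E_D)/(RT) = (137−90.6)×10³/(8.314×508) = 46400/4224 = 10.99.
k_D/k_U = (5.01×10^12/3.38×10^16)·exp(10.99) = 1.482×10^-4 × 59049 = 8.75.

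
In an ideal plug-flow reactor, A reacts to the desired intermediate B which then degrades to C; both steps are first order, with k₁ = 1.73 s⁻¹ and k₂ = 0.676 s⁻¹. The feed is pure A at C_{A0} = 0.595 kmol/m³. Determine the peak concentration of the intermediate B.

At the optimum, C_{B,max}/C_{A0} = (k₁/k₂)^[k₂/(k₂−k₁)].
= (1.73/0.676)^(0.676/(0.676−1.73)) = (2.559)^(-0.6414) = 0.5473.
C_{B,max} = 0.5473×0.595 = 0.326 kmol/m³.

0.326 kmol/m³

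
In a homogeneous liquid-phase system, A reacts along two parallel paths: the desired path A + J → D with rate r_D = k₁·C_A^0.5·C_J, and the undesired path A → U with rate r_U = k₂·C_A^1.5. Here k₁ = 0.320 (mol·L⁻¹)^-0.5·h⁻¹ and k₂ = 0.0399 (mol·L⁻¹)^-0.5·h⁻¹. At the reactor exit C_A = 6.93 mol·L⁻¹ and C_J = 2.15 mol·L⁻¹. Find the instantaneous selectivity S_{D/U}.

2.49

S_{D/U} = r_D/r_U = (k₁·C_A^0.5·C_J)/(k₂·C_A^1.5) = (k₁/k₂)·C_A⁻¹·C_J.
= (0.320×6.930^0.5×2.150) / (0.0399×6.930^1.5) = 1.811/0.7279 = 2.49.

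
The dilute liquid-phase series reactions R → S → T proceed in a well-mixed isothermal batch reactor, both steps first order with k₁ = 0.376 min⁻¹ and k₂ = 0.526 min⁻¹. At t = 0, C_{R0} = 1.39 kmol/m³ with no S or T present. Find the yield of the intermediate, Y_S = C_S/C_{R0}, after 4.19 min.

0.242

The intermediate concentration in a first-order A→B→C sequence is C_S = k₁C_{R0}(e^(−k₁t) − e^(−k₂t))/(k₂−k₁).
e^(−k₁t) = e^(−0.376×4.19) = e^(−1.575) = 0.2069; e^(−k₂t) = e^(−2.204) = 0.1104.
C_S = 0.376×1.39/(0.526−0.376) × (0.2069−0.1104) = 3.484×0.09655 = 0.3364 kmol/m³.
Y_S = C_S/C_{R0} = 0.3364/1.39 = 0.242.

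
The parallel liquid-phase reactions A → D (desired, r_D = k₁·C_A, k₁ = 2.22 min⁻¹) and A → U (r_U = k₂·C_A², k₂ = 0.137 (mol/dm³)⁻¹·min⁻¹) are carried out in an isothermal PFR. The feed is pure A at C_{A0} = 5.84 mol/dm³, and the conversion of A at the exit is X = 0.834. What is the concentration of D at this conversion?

4.05 mol/dm³

C_A = C_{A0}(1−X) = 0.9694 mol/dm³.
Along a PFR/batch, dC_D/dC_A = −r_D/(r_D+r_U) = −k₁/(k₁+k₂·C_A).
Integrating from C_{A0} to C_A: C_D = (2.22/0.137)·ln[(2.22+0.137·5.84)/(2.22+0.137·0.969)] = 16.20·ln(3.020/2.353) = 4.046 mol/dm³.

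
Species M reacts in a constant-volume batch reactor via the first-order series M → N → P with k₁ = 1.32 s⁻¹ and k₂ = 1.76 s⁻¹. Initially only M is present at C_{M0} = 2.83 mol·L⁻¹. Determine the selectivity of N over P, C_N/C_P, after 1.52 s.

0.294

Solving the coupled first-order balances gives C_N(t) = [k₁/(k₂−k₁)]·C_{M0}·(e^(−k₁t) − e^(−k₂t)).
e^(−k₁t) = e^(−1.32×1.52) = e^(−2.006) = 0.1345; e^(−k₂t) = e^(−2.675) = 0.06889.
C_N = 1.32×2.83/(1.76−1.32) × (0.1345−0.06889) = 8.490×0.06558 = 0.5568 mol·L⁻¹.
C_M = C_{M0}e^(−k₁t) = 0.3806 mol·L⁻¹, so C_P = C_{M0}−C_M−C_N = 1.893 mol·L⁻¹; C_N/C_P = 0.294.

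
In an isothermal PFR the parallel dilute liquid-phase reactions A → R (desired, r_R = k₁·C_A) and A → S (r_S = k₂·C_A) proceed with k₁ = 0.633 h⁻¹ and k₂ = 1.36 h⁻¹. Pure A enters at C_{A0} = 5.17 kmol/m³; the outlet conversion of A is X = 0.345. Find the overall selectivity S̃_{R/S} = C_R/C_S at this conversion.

C_A = C_{A0}(1−X) = 3.386 kmol/m³.
Both paths are first order in A, so the instantaneous fraction to R is constant: dC_R/d(−C_A) = k₁/(k₁+k₂) = 0.3176.
C_R = 0.3176·(C_{A0}−C_A) = 0.3176×1.784 = 0.567 kmol/m³.
C_S = (C_{A0}−C_A)−C_R = 1.217 kmol/m³; S̃_{R/S} = 0.5665/1.217 = 0.465.

0.465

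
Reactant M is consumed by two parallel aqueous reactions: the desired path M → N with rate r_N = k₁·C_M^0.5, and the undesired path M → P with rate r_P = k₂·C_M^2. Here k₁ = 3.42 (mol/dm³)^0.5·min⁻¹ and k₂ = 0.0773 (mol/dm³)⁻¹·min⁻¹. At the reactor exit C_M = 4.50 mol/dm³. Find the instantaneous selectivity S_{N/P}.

4.63

S_{N/P} = r_N/r_P = (k₁·C_M^0.5)/(k₂·C_M^2) = (k₁/k₂)·C_M^-1.5.
= (3.42×4.500^0.5) / (0.0773×4.500^2) = 7.255/1.565 = 4.63.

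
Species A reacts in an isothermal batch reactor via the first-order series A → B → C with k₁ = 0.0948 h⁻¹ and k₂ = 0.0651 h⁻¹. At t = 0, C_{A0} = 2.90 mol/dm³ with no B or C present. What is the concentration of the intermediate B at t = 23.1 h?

1.02 mol/dm³

The intermediate concentration in a first-order A→B→C sequence is C_B = k₁C_{A0}(e^(−k₁t) − e^(−k₂t))/(k₂−k₁).
e^(−k₁t) = e^(−0.0948×23.1) = e^(−2.190) = 0.1119; e^(−k₂t) = e^(−1.504) = 0.2223.
C_B = 0.0948×2.90/(0.0651−0.0948) × (0.1119−0.2223) = (-9.257)×(-0.1104) = 1.021 mol/dm³.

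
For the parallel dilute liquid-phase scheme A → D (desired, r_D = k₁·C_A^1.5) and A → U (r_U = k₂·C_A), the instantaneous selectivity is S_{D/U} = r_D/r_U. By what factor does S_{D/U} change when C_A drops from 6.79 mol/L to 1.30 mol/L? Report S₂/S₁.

S_{D/U} = (k₁/k₂)·C_A^0.5, so S₂/S₁ = (C_{A,2}/C_{A,1})^0.5.
= (1.30/6.79)^0.5 = (0.1915)^0.5 = 0.438.
Selectivity toward D falls as C_A falls — high-concentration operation is favoured.

0.438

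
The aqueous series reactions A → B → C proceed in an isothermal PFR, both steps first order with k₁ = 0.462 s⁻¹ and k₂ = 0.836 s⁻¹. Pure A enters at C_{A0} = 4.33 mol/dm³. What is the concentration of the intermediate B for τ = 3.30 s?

The intermediate concentration in a first-order A→B→C sequence is C_B = k₁C_{A0}(e^(−k₁τ) − e^(−k₂τ))/(k₂−k₁).
e^(−k₁τ) = e^(−0.462×3.30) = e^(−1.525) = 0.2177; e^(−k₂τ) = e^(−2.759) = 0.06337.
C_B = 0.462×4.33/(0.836−0.462) × (0.2177−0.06337) = 5.349×0.1543 = 0.8255 mol/dm³.

0.826 mol/dm³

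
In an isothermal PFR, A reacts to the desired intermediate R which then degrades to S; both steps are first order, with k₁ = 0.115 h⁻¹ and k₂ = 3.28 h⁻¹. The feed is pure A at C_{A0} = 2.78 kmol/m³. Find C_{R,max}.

0.0863 kmol/m³

At the optimum, C_{R,max}/C_{A0} = (k₁/k₂)^[k₂/(k₂−k₁)].
= (0.115/3.28)^(3.28/(3.28−0.115)) = (0.03506)^(1.036) = 0.03104.
C_{R,max} = 0.03104×2.78 = 0.0863 kmol/m³.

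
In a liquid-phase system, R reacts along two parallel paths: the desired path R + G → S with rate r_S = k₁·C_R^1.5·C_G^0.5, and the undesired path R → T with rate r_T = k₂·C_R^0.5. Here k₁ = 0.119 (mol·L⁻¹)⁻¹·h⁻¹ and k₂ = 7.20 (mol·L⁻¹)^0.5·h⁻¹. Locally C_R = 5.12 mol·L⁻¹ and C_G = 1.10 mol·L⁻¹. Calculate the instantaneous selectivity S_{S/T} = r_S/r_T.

0.0888

S_{S/T} = r_S/r_T = (k₁·C_R^1.5·C_G^0.5)/(k₂·C_R^0.5) = (k₁/k₂)·C_R·C_G^0.5.
= (0.119×5.120^1.5×1.100^0.5) / (7.20×5.120^0.5) = 1.446/16.29 = 0.0888.
Since the desired path is higher order in R, keeping C_R high (PFR or concentrated feed) favours S.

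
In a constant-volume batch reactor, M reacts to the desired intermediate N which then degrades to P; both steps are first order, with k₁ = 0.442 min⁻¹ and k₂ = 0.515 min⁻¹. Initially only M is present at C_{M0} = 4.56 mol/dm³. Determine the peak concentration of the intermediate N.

For a first-order series the maximum intermediate yield is C_{N,max}/C_{M0} = (k₁/k₂)^[k₂/(k₂−k₁)].
= (0.442/0.515)^(0.515/(0.515−0.442)) = (0.8583)^(7.055) = 0.3401.
C_{N,max} = 0.3401×4.56 = 1.55 mol/dm³.

1.55 mol/dm³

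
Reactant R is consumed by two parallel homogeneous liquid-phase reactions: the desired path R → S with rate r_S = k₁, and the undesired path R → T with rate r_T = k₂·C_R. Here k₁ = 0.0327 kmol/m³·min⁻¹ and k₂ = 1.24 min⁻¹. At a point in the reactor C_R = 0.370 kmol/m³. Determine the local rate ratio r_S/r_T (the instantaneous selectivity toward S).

0.0713

S_{S/T} = r_S/r_T = (k₁)/(k₂·C_R) = (k₁/k₂)·C_R⁻¹.
= (0.0327) / (1.24×0.3700) = 0.03270/0.4588 = 0.0713.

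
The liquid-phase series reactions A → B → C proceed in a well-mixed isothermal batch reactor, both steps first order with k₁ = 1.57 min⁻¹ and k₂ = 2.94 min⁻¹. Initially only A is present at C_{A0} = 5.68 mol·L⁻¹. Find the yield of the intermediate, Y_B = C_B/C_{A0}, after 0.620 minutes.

0.248

The intermediate concentration in a first-order A→B→C sequence is C_B = k₁C_{A0}(e^(−k₁t) − e^(−k₂t))/(k₂−k₁).
e^(−k₁t) = e^(−1.57×0.620) = e^(−0.9734) = 0.3778; e^(−k₂t) = e^(−1.823) = 0.1616.
C_B = 1.57×5.68/(2.94−1.57) × (0.3778−0.1616) = 6.509×0.2162 = 1.407 mol·L⁻¹.
Y_B = C_B/C_{A0} = 1.407/5.68 = 0.248.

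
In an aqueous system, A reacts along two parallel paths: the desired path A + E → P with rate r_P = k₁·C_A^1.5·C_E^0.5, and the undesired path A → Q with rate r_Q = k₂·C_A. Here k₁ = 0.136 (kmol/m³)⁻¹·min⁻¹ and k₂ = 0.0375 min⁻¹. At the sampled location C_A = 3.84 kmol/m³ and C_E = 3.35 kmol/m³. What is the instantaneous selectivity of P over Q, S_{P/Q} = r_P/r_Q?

13.0

S_{P/Q} = r_P/r_Q = (k₁·C_A^1.5·C_E^0.5)/(k₂·C_A) = (k₁/k₂)·C_A^0.5·C_E^0.5.
= (0.136×3.840^1.5×3.350^0.5) / (0.0375×3.840) = 1.873/0.1440 = 13.0.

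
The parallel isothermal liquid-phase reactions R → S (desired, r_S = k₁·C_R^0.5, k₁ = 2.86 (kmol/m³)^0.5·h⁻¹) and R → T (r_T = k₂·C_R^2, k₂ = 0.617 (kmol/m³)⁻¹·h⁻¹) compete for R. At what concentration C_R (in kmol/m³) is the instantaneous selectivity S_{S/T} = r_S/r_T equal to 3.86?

S_{S/T} = (k₁/k₂)·C_R^-1.5 ⇒ C_R = (S·k₂/k₁)^(1/(-1.5)).
= (3.86×0.617/2.86)^(-0.6667) = (0.8327)^(-0.6667) = 1.13 kmol/m³.

1.13 kmol/m³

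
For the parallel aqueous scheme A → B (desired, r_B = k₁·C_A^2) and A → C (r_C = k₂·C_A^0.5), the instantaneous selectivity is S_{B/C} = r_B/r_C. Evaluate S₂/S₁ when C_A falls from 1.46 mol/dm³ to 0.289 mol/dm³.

0.0881

S_{B/C} = (k₁/k₂)·C_A^1.5, so S₂/S₁ = (C_{A,2}/C_{A,1})^1.5.
= (0.289/1.46)^1.5 = (0.1979)^1.5 = 0.0881.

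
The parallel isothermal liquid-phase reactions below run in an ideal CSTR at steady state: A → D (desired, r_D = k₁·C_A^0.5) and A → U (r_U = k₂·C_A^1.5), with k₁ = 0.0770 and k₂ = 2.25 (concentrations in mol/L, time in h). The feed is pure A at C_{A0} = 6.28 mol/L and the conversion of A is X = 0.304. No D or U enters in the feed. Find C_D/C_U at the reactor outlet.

Exit C_A = C_{A0}(1−X) = 6.28×0.696 = 4.371 mol/L.
In a CSTR the entire volume is at exit conditions, so r_D = 0.0770×4.371^0.5 = 0.1610 and r_U = 2.25×4.371^1.5 = 20.56.
Overall selectivity = C_D/C_U = r_Dτ/(r_Uτ) = r_D/r_U = 0.00783.

0.00783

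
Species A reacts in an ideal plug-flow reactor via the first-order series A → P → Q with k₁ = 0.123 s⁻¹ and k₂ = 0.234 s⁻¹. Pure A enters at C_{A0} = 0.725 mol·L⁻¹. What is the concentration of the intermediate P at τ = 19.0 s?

Solving the coupled first-order balances gives C_P(τ) = [k₁/(k₂−k₁)]·C_{A0}·(e^(−k₁τ) − e^(−k₂τ)).
e^(−k₁τ) = e^(−0.123×19.0) = e^(−2.337) = 0.09662; e^(−k₂τ) = e^(−4.446) = 0.01173.
C_P = 0.123×0.725/(0.234−0.123) × (0.09662−0.01173) = 0.8034×0.08489 = 0.06820 mol·L⁻¹.

0.0682 mol·L⁻¹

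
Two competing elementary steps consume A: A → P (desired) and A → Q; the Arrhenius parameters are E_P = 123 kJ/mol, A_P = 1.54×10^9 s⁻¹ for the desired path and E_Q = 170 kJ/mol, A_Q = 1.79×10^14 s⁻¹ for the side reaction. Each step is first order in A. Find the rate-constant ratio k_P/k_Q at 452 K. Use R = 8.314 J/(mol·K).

With equal orders, S_{P/Q} = k_P/k_Q = (A_P/A_Q)·exp[(E_Q−E_P)/(RT)].
(E_Q−E_P)/(RT) = (170−123)×10³/(8.314×452) = 47000/3758 = 12.51.
k_P/k_Q = (1.54×10^9/1.79×10^14)·exp(12.51) = 8.603×10^-6 × 2.702×10^5 = 2.32.

2.32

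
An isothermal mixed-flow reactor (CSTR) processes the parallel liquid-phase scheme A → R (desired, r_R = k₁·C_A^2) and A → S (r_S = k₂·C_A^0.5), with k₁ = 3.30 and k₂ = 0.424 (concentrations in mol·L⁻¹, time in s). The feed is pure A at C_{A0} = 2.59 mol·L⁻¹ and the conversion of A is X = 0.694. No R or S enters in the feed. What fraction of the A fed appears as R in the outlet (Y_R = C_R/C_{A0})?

0.587

Exit C_A = C_{A0}(1−X) = 2.59×0.306 = 0.7925 mol·L⁻¹.
Rates in a CSTR are evaluated at the outlet concentration: r_R = 3.30×0.7925^2 = 2.073, r_S = 0.424×0.7925^0.5 = 0.3775.
Fraction of consumed A going to R: r_R/(r_R+r_S) = 0.8459.
C_R = 0.8459·C_{A0}·X = 0.8459×2.59×0.694 = 1.52 mol·L⁻¹; Y_R = C_R/C_{A0} = 0.587.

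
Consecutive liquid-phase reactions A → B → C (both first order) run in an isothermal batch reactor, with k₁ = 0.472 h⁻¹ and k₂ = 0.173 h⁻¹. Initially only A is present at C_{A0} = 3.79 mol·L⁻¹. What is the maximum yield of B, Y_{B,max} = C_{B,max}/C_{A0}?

0.559

For a first-order series the maximum intermediate yield is C_{B,max}/C_{A0} = (k₁/k₂)^[k₂/(k₂−k₁)].
= (0.472/0.173)^(0.173/(0.173−0.472)) = (2.728)^(-0.5786) = 0.5595.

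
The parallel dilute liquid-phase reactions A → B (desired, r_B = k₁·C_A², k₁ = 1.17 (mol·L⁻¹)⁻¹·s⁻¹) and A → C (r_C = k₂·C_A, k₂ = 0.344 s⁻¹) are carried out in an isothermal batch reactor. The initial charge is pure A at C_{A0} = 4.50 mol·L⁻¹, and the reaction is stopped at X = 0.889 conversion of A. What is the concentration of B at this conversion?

3.47 mol·L⁻¹

C_A = C_{A0}(1−X) = 0.4995 mol·L⁻¹.
Along a PFR/batch, dC_C/dC_A = −r_C/(r_B+r_C) = −k₂/(k₂+k₁·C_A).
Integrating from C_{A0} to C_A: C_C = (0.344/1.17)·ln[(0.344+1.17·4.50)/(0.344+1.17·0.499)] = 0.2940·ln(5.609/0.9284) = 0.5288 mol·L⁻¹.
Then C_B = (C_{A0}−C_A) − C_C = 4.000 − 0.5288 = 3.472 mol·L⁻¹.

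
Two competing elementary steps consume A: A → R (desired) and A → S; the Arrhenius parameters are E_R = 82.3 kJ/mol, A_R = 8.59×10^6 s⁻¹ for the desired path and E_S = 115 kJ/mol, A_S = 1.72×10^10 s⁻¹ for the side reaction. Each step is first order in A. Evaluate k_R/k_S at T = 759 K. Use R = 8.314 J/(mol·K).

0.0889

With equal orders, S_{R/S} = k_R/k_S = (A_R/A_S)·exp[(E_S−E_R)/(RT)].
(E_S−E_R)/(RT) = (115−82.3)×10³/(8.314×759) = 32700/6310 = 5.182.
k_R/k_S = (8.59×10^6/1.72×10^10)·exp(5.182) = 4.994×10^-4 × 178.0 = 0.0889.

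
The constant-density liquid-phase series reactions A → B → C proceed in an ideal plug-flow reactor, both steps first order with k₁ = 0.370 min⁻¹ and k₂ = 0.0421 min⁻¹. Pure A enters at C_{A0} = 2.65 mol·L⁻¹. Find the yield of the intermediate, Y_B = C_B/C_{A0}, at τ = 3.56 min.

0.669

For first-order series with pure A initially, C_B(τ) = k₁C_{A0}/(k₂−k₁)·(e^(−k₁τ) − e^(−k₂τ)).
e^(−k₁τ) = e^(−0.370×3.56) = e^(−1.317) = 0.2679; e^(−k₂τ) = e^(−0.1499) = 0.8608.
C_B = 0.370×2.65/(0.0421−0.370) × (0.2679−0.8608) = (-2.990)×(-0.5929) = 1.773 mol·L⁻¹.
Y_B = C_B/C_{A0} = 1.773/2.65 = 0.669.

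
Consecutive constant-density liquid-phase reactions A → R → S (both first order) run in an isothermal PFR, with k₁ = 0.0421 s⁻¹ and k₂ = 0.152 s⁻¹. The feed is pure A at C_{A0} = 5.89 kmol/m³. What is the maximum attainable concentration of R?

0.998 kmol/m³

At the optimum, C_{R,max}/C_{A0} = (k₁/k₂)^[k₂/(k₂−k₁)].
= (0.0421/0.152)^(0.152/(0.152−0.0421)) = (0.2770)^(1.383) = 0.1694.
C_{R,max} = 0.1694×5.89 = 0.998 kmol/m³.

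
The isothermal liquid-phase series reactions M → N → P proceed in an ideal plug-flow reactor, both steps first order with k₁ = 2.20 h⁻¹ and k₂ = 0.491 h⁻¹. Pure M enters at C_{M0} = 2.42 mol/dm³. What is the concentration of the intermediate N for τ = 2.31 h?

The intermediate concentration in a first-order A→B→C sequence is C_N = k₁C_{M0}(e^(−k₁τ) − e^(−k₂τ))/(k₂−k₁).
e^(−k₁τ) = e^(−2.20×2.31) = e^(−5.082) = 0.006207; e^(−k₂τ) = e^(−1.134) = 0.3217.
C_N = 2.20×2.42/(0.491−2.20) × (0.006207−0.3217) = (-3.115)×(-0.3155) = 0.9828 mol/dm³.

0.983 mol/dm³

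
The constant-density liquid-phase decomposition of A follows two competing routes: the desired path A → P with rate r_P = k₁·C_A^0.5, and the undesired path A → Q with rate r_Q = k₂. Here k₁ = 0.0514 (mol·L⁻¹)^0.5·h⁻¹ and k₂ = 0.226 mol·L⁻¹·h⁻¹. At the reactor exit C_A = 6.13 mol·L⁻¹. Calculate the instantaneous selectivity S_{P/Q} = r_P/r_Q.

0.563

S_{P/Q} = r_P/r_Q = (k₁·C_A^0.5)/(k₂) = (k₁/k₂)·C_A^0.5.
= (0.0514×6.130^0.5) / (0.226) = 0.1273/0.2260 = 0.563.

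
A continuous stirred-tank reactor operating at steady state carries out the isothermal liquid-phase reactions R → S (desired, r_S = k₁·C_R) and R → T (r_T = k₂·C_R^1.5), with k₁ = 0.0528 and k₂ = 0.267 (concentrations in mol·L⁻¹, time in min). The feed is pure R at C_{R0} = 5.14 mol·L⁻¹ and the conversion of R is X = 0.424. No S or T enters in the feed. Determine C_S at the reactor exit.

0.225 mol·L⁻¹

Exit C_R = C_{R0}(1−X) = 5.14×0.576 = 2.961 mol·L⁻¹.
Rates in a CSTR are evaluated at the outlet concentration: r_S = 0.0528×2.961 = 0.1563, r_T = 0.267×2.961^1.5 = 1.360.
Fraction of consumed R going to S: r_S/(r_S+r_T) = 0.1031.
C_S = 0.1031·C_{R0}·X = 0.1031×5.14×0.424 = 0.225 mol·L⁻¹.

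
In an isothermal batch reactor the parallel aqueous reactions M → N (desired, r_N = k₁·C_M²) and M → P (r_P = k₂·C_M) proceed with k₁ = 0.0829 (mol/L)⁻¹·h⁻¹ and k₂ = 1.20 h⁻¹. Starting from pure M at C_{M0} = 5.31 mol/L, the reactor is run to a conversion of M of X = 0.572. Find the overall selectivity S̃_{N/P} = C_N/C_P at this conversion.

C_M = C_{M0}(1−X) = 2.273 mol/L.
Along a PFR/batch, dC_P/dC_M = −r_P/(r_N+r_P) = −k₂/(k₂+k₁·C_M).
Integrating from C_{M0} to C_M: C_P = (1.20/0.0829)·ln[(1.20+0.0829·5.31)/(1.20+0.0829·2.27)] = 14.48·ln(1.640/1.388) = 2.412 mol/L.
Then C_N = (C_{M0}−C_M) − C_P = 3.037 − 2.412 = 0.6248 mol/L.
S̃_{N/P} = C_N/C_P = 0.6248/2.412 = 0.259.

0.259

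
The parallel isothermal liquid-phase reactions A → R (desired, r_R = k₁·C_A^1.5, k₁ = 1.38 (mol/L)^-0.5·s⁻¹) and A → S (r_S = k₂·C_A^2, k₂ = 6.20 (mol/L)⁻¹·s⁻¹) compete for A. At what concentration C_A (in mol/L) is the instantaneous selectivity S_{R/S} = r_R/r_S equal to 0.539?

0.171 mol/L

S_{R/S} = (k₁/k₂)·C_A^-0.5 ⇒ C_A = (S·k₂/k₁)^(-2).
= (0.539×6.20/1.38)^(-2) = (2.422)^(-2) = 0.171 mol/L.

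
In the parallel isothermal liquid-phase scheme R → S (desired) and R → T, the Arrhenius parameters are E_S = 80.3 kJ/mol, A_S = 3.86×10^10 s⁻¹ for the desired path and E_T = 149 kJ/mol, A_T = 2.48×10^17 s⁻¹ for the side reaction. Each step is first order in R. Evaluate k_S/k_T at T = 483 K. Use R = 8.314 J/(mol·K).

4.19

With equal orders, S_{S/T} = k_S/k_T = (A_S/A_T)·exp[(E_T−E_S)/(RT)].
(E_T−E_S)/(RT) = (149−80.3)×10³/(8.314×483) = 68700/4016 = 17.11.
k_S/k_T = (3.86×10^10/2.48×10^17)·exp(17.11) = 1.556×10^-7 × 2.691×10^7 = 4.19.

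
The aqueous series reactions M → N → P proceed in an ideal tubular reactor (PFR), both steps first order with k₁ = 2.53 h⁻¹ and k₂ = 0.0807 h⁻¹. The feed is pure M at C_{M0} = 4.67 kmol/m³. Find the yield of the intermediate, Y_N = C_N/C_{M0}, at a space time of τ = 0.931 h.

0.860

The intermediate concentration in a first-order A→B→C sequence is C_N = k₁C_{M0}(e^(−k₁τ) − e^(−k₂τ))/(k₂−k₁).
e^(−k₁τ) = e^(−2.53×0.931) = e^(−2.355) = 0.09485; e^(−k₂τ) = e^(−0.07513) = 0.9276.
C_N = 2.53×4.67/(0.0807−2.53) × (0.09485−0.9276) = (-4.824)×(-0.8328) = 4.017 kmol/m³.
Y_N = C_N/C_{M0} = 4.017/4.67 = 0.860.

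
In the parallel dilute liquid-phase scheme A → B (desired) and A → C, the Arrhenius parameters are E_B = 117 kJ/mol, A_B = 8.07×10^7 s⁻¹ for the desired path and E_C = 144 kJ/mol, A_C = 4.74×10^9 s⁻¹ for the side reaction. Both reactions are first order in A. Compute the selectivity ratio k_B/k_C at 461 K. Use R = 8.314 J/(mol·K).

19.5

With equal orders, S_{B/C} = k_B/k_C = (A_B/A_C)·exp[(E_C−E_B)/(RT)].
(E_C−E_B)/(RT) = (144−117)×10³/(8.314×461) = 27000/3833 = 7.045.
k_B/k_C = (8.07×10^7/4.74×10^9)·exp(7.045) = 0.01703 × 1147 = 19.5.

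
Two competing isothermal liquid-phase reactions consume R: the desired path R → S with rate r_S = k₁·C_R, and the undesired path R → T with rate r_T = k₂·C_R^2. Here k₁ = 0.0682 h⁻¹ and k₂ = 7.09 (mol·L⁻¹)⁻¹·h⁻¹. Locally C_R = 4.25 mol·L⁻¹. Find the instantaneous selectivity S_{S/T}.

0.00226

S_{S/T} = r_S/r_T = (k₁·C_R)/(k₂·C_R^2) = (k₁/k₂)·C_R⁻¹.
= (0.0682×4.250) / (7.09×4.250^2) = 0.2898/128.1 = 0.00226.
The undesired path is higher order in R, so low C_R (CSTR or dilute feed) favours S.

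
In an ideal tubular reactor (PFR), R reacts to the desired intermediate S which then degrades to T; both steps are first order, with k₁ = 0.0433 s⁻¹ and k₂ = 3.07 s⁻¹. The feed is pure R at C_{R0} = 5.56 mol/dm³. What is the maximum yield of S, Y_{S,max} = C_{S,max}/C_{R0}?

0.0133

For a first-order series the maximum intermediate yield is C_{S,max}/C_{R0} = (k₁/k₂)^[k₂/(k₂−k₁)].
= (0.0433/3.07)^(3.07/(3.07−0.0433)) = (0.01410)^(1.014) = 0.01327.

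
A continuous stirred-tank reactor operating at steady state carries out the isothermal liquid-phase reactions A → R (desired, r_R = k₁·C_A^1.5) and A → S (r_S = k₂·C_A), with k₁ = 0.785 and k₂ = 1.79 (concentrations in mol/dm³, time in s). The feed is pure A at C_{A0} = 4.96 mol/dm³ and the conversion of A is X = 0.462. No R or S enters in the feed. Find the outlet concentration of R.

Exit C_A = C_{A0}(1−X) = 4.96×0.538 = 2.668 mol/dm³.
A CSTR operates uniformly at the exit composition, giving r_R = 3.422 and r_S = 4.777 (each k·C_A^n at C_A = 2.668).
Fraction of consumed A going to R: r_R/(r_R+r_S) = 0.4174.
C_R = 0.4174·C_{A0}·X = 0.4174×4.96×0.462 = 0.956 mol/dm³.

0.956 mol/dm³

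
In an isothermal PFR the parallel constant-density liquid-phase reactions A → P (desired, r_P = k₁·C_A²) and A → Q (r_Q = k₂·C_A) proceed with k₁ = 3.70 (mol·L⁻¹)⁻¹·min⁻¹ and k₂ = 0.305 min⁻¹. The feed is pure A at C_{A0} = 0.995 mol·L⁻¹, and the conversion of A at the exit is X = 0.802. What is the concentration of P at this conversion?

C_A = C_{A0}(1−X) = 0.1970 mol·L⁻¹.
Along a PFR/batch, dC_Q/dC_A = −r_Q/(r_P+r_Q) = −k₂/(k₂+k₁·C_A).
Integrating from C_{A0} to C_A: C_Q = (0.305/3.70)·ln[(0.305+3.70·0.995)/(0.305+3.70·0.197)] = 0.08243·ln(3.987/1.034) = 0.1112 mol·L⁻¹.
Then C_P = (C_{A0}−C_A) − C_Q = 0.7980 − 0.1112 = 0.6867 mol·L⁻¹.

0.687 mol·L⁻¹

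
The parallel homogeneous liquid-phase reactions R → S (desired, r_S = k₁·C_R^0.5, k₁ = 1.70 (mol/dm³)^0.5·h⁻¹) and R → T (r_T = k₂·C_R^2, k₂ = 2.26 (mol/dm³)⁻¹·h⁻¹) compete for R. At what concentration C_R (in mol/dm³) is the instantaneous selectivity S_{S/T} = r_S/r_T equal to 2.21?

S_{S/T} = (k₁/k₂)·C_R^-1.5 ⇒ C_R = (S·k₂/k₁)^(1/(-1.5)).
= (2.21×2.26/1.70)^(-0.6667) = (2.938)^(-0.6667) = 0.487 mol/dm³.

0.487 mol/dm³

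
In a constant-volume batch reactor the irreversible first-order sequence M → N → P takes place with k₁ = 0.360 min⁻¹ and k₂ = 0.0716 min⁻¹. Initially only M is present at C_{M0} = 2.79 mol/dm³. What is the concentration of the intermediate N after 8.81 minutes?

1.71 mol/dm³

Solving the coupled first-order balances gives C_N(t) = [k₁/(k₂−k₁)]·C_{M0}·(e^(−k₁t) − e^(−k₂t)).
e^(−k₁t) = e^(−0.360×8.81) = e^(−3.172) = 0.04194; e^(−k₂t) = e^(−0.6308) = 0.5322.
C_N = 0.360×2.79/(0.0716−0.360) × (0.04194−0.5322) = (-3.483)×(-0.4902) = 1.707 mol/dm³.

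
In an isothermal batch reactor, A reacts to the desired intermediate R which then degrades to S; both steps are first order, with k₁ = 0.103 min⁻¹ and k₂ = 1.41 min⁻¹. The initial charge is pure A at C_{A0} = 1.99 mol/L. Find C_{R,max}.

For a first-order series the maximum intermediate yield is C_{R,max}/C_{A0} = (k₁/k₂)^[k₂/(k₂−k₁)].
= (0.103/1.41)^(1.41/(1.41−0.103)) = (0.07305)^(1.079) = 0.05944.
C_{R,max} = 0.05944×1.99 = 0.118 mol/L.

0.118 mol/L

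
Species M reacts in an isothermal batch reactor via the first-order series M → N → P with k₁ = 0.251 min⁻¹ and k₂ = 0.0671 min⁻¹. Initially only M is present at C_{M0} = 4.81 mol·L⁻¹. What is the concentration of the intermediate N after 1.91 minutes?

1.71 mol·L⁻¹

For first-order series with pure M initially, C_N(t) = k₁C_{M0}/(k₂−k₁)·(e^(−k₁t) − e^(−k₂t)).
e^(−k₁t) = e^(−0.251×1.91) = e^(−0.4794) = 0.6191; e^(−k₂t) = e^(−0.1282) = 0.8797.
C_N = 0.251×4.81/(0.0671−0.251) × (0.6191−0.8797) = (-6.565)×(-0.2606) = 1.711 mol·L⁻¹.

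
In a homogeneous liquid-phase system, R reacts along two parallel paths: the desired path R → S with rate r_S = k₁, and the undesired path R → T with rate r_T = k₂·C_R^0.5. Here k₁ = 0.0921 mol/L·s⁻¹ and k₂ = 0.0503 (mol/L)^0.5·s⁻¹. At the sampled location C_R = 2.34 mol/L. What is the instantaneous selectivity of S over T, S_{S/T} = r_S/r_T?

1.20

S_{S/T} = r_S/r_T = (k₁)/(k₂·C_R^0.5) = (k₁/k₂)·C_R^-0.5.
= (0.0921) / (0.0503×2.340^0.5) = 0.09210/0.07694 = 1.20.
The undesired path is higher order in R, so low C_R (CSTR or dilute feed) favours S.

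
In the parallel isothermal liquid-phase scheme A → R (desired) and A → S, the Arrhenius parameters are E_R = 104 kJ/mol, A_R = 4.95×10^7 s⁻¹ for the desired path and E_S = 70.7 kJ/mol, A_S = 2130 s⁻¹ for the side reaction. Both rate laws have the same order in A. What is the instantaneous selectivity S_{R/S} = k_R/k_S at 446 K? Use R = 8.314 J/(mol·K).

Since both paths have the same order in A, the concentration cancels and S_{R/S} = k_R/k_S = (A_R/A_S)·exp[(E_S−E_R)/(RT)].
(E_S−E_R)/(RT) = (70.7−104)×10³/(8.314×446) = -33300/3708 = -8.980.
k_R/k_S = (4.95×10^7/2130)·exp(-8.980) = 23239 × 1.258×10^-4 = 2.92.
Since E_R > E_S, raising the temperature improves selectivity toward R.

2.92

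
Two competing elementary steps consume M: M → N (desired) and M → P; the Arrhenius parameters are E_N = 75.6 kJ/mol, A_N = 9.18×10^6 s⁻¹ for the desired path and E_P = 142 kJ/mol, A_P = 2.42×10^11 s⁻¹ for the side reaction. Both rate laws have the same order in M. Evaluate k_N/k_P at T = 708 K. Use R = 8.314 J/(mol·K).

Since both paths have the same order in M, the concentration cancels and S_{N/P} = k_N/k_P = (A_N/A_P)·exp[(E_P−E_N)/(RT)].
(E_P−E_N)/(RT) = (142−75.6)×10³/(8.314×708) = 66400/5886 = 11.28.
k_N/k_P = (9.18×10^6/2.42×10^11)·exp(11.28) = 3.793×10^-5 × 79254 = 3.01.

3.01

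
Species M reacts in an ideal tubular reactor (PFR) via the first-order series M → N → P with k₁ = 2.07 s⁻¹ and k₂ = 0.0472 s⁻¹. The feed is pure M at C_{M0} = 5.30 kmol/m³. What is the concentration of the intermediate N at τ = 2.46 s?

4.80 kmol/m³

Solving the coupled first-order balances gives C_N(τ) = [k₁/(k₂−k₁)]·C_{M0}·(e^(−k₁τ) − e^(−k₂τ)).
e^(−k₁τ) = e^(−2.07×2.46) = e^(−5.092) = 0.006144; e^(−k₂τ) = e^(−0.1161) = 0.8904.
C_N = 2.07×5.30/(0.0472−2.07) × (0.006144−0.8904) = (-5.424)×(-0.8842) = 4.796 kmol/m³.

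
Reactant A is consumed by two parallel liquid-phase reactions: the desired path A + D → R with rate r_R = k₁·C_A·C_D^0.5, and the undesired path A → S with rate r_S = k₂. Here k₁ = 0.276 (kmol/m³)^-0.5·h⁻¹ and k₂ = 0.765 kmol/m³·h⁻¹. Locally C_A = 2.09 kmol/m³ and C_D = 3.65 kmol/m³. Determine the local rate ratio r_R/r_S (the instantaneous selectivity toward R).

1.44

S_{R/S} = r_R/r_S = (k₁·C_A·C_D^0.5)/(k₂) = (k₁/k₂)·C_A·C_D^0.5.
= (0.276×2.090×3.650^0.5) / (0.765) = 1.102/0.7650 = 1.44.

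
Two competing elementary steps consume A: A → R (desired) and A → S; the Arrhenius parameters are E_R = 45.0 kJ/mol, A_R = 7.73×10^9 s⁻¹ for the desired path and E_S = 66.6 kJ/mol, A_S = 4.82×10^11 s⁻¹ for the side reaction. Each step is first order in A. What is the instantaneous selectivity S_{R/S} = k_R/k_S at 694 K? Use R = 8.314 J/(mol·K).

0.678

k_R/k_S = (A_R/A_S)·exp[−(E_R−E_S)/(RT)] = (A_R/A_S)·exp[(E_S−E_R)/(RT)].
(E_S−E_R)/(RT) = (66.6−45.0)×10³/(8.314×694) = 21600/5770 = 3.744.
k_R/k_S = (7.73×10^9/4.82×10^11)·exp(3.744) = 0.01604 × 42.25 = 0.678.
Since E_R < E_S, lowering the temperature improves selectivity toward R.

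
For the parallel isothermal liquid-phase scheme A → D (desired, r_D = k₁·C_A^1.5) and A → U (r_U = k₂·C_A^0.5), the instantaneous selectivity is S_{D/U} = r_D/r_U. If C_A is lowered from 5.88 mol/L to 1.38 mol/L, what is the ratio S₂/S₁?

S_{D/U} = (k₁/k₂)·C_A, so S₂/S₁ = (C_{A,2}/C_{A,1}).
= 1.38/5.88 = 0.235.

0.235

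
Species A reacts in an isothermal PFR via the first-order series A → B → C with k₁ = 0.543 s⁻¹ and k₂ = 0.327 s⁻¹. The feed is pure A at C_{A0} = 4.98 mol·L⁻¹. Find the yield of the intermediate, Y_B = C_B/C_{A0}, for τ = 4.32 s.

Solving the coupled first-order balances gives C_B(τ) = [k₁/(k₂−k₁)]·C_{A0}·(e^(−k₁τ) − e^(−k₂τ)).
e^(−k₁τ) = e^(−0.543×4.32) = e^(−2.346) = 0.09577; e^(−k₂τ) = e^(−1.413) = 0.2435.
C_B = 0.543×4.98/(0.327−0.543) × (0.09577−0.2435) = (-12.52)×(-0.1477) = 1.849 mol·L⁻¹.
Y_B = C_B/C_{A0} = 1.849/4.98 = 0.371.

0.371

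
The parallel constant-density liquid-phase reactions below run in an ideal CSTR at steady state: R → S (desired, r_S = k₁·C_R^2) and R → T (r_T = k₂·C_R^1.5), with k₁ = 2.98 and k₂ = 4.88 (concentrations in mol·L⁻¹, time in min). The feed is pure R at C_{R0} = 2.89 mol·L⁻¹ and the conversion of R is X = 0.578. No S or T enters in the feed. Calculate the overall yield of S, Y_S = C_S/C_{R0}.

Exit C_R = C_{R0}(1−X) = 2.89×0.422 = 1.220 mol·L⁻¹.
A CSTR operates uniformly at the exit composition, giving r_S = 4.432 and r_T = 6.573 (each k·C_R^n at C_R = 1.220).
Fraction of consumed R going to S: r_S/(r_S+r_T) = 0.4028.
C_S = 0.4028·C_{R0}·X = 0.4028×2.89×0.578 = 0.673 mol·L⁻¹; Y_S = C_S/C_{R0} = 0.233.

0.233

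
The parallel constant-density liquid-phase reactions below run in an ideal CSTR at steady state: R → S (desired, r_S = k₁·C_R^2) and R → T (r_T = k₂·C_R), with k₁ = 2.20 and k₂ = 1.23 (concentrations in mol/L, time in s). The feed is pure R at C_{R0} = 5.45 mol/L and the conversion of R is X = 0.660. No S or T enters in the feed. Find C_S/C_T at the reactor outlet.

Exit C_R = C_{R0}(1−X) = 5.45×0.340 = 1.853 mol/L.
In a CSTR the entire volume is at exit conditions, so r_S = 2.20×1.853^2 = 7.554 and r_T = 1.23×1.853 = 2.279.
Overall selectivity = C_S/C_T = r_Sτ/(r_Tτ) = r_S/r_T = 3.31.

3.31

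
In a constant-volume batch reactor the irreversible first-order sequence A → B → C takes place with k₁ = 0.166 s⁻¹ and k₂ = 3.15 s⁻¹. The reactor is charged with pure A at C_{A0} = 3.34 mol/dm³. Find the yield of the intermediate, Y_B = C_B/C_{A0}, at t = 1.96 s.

Solving the coupled first-order balances gives C_B(t) = [k₁/(k₂−k₁)]·C_{A0}·(e^(−k₁t) − e^(−k₂t)).
e^(−k₁t) = e^(−0.166×1.96) = e^(−0.3254) = 0.7223; e^(−k₂t) = e^(−6.174) = 0.002083.
C_B = 0.166×3.34/(3.15−0.166) × (0.7223−0.002083) = 0.1858×0.7202 = 0.1338 mol/dm³.
Y_B = C_B/C_{A0} = 0.1338/3.34 = 0.0401.

0.0401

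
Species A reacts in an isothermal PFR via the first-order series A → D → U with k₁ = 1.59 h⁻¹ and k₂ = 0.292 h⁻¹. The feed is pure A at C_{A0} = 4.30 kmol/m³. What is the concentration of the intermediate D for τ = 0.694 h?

2.55 kmol/m³

The intermediate concentration in a first-order A→B→C sequence is C_D = k₁C_{A0}(e^(−k₁τ) − e^(−k₂τ))/(k₂−k₁).
e^(−k₁τ) = e^(−1.59×0.694) = e^(−1.103) = 0.3317; e^(−k₂τ) = e^(−0.2026) = 0.8166.
C_D = 1.59×4.30/(0.292−1.59) × (0.3317−0.8166) = (-5.267)×(-0.4848) = 2.554 kmol/m³.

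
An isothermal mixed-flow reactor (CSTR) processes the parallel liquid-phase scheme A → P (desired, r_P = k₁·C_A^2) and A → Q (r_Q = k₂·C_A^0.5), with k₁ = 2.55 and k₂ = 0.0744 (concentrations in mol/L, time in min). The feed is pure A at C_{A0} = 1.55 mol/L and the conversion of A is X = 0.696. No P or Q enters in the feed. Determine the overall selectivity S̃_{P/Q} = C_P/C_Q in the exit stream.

Exit C_A = C_{A0}(1−X) = 1.55×0.304 = 0.4712 mol/L.
Rates in a CSTR are evaluated at the outlet concentration: r_P = 2.55×0.4712^2 = 0.5662, r_Q = 0.0744×0.4712^0.5 = 0.05107.
Overall selectivity = C_P/C_Q = r_Pτ/(r_Qτ) = r_P/r_Q = 11.1.

11.1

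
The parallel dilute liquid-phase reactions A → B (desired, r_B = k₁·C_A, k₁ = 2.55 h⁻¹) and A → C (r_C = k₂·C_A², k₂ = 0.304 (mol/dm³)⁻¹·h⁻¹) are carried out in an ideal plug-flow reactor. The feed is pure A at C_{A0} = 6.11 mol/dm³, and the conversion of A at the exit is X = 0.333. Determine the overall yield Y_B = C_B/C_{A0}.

0.208

C_A = C_{A0}(1−X) = 4.075 mol/dm³.
Along a PFR/batch, dC_B/dC_A = −r_B/(r_B+r_C) = −k₁/(k₁+k₂·C_A).
Integrating from C_{A0} to C_A: C_B = (2.55/0.304)·ln[(2.55+0.304·6.11)/(2.55+0.304·4.08)] = 8.388·ln(4.407/3.789) = 1.268 mol/dm³.
Y_B = C_B/C_{A0} = 1.268/6.11 = 0.208.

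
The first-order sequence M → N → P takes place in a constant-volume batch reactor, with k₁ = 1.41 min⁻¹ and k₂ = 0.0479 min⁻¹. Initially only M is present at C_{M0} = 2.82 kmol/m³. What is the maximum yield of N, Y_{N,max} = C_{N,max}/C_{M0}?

For a first-order series the maximum intermediate yield is C_{N,max}/C_{M0} = (k₁/k₂)^[k₂/(k₂−k₁)].
= (1.41/0.0479)^(0.0479/(0.0479−1.41)) = (29.44)^(-0.03517) = 0.8879.

0.888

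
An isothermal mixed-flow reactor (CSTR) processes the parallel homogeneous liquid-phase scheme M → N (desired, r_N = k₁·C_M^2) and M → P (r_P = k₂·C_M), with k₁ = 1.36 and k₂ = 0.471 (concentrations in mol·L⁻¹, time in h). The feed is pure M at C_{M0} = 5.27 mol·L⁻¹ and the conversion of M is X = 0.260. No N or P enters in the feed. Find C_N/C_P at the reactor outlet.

Exit C_M = C_{M0}(1−X) = 5.27×0.740 = 3.900 mol·L⁻¹.
A CSTR operates uniformly at the exit composition, giving r_N = 20.68 and r_P = 1.837 (each k·C_M^n at C_M = 3.900).
Overall selectivity = C_N/C_P = r_Nτ/(r_Pτ) = r_N/r_P = 11.3.

11.3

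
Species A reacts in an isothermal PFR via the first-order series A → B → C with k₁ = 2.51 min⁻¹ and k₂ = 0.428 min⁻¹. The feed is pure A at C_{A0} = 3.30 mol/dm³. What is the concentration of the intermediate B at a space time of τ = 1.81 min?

1.79 mol/dm³

For first-order series with pure A initially, C_B(τ) = k₁C_{A0}/(k₂−k₁)·(e^(−k₁τ) − e^(−k₂τ)).
e^(−k₁τ) = e^(−2.51×1.81) = e^(−4.543) = 0.01064; e^(−k₂τ) = e^(−0.7747) = 0.4609.
C_B = 2.51×3.30/(0.428−2.51) × (0.01064−0.4609) = (-3.978)×(-0.4502) = 1.791 mol/dm³.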